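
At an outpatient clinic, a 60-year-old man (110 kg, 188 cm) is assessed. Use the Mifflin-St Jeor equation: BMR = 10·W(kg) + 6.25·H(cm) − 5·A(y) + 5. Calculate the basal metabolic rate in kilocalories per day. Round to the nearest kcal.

Mifflin-St Jeor (male): BMR = 10(110) + 6.25(188) − 5(60) + 5 = 1100 + 1175 − 300 + 5 = 1980 kcal/day.

1980 kilocalories per day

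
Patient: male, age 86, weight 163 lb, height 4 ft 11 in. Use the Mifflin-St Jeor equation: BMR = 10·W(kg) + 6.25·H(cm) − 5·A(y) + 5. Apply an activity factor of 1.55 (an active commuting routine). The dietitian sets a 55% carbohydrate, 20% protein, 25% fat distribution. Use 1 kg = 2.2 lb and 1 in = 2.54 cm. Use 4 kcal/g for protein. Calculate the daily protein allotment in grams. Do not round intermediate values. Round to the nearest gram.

97 g/day

Convert to metric: weight = 163 ÷ 2.2 = 74.0909 kg; height = (4×12 + 11) × 2.54 = 59 × 2.54 = 149.86 cm.
Mifflin-St Jeor (male): BMR = 10(74.0909) + 6.25(149.86) − 5(86) + 5 = 740.9091 + 936.625 − 430 + 5 = 1252.5341 kcal/day.
TEE = 1252.5341 × 1.55 = 1941.4278 kcal/day.
Protein energy = 20% × 1941.4278 = 388.2856 kcal.
Protein = 388.2856 ÷ 4 kcal/g = 97.0714 g.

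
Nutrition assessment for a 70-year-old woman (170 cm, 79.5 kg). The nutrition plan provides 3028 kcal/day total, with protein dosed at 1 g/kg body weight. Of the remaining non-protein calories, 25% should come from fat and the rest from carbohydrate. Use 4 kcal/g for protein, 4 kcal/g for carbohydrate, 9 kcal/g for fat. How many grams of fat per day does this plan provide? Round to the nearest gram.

Protein = 1 × 79.5 = 79.5 g → 79.5 × 4 = 318 kcal.
Non-protein calories = 3028 − 318 = 2710 kcal.
Fat: 25% × 2710 = 677.5 kcal; carbohydrate: 2032.5 kcal.
Fat: 677.5 kcal ÷ 9 kcal/g = 75.2778 g.

75 g/day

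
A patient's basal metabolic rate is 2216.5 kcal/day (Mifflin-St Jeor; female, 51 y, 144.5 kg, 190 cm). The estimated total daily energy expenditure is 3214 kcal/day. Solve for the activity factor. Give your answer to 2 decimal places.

Activity factor = TEE ÷ BMR = 3214 ÷ 2216.5 = 1.45.

1.45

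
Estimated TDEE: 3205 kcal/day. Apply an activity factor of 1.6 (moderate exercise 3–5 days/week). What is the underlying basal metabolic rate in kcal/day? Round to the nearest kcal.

BMR = TEE ÷ activity factor = 3205 ÷ 1.6 = 2003.125 kcal/day.

2003 kcal/day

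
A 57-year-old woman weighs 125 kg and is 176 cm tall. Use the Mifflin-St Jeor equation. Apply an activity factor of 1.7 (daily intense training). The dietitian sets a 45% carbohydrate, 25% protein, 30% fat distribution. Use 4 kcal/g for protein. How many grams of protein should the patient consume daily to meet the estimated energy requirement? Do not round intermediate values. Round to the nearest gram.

202 g/day

Mifflin-St Jeor (female): BMR = 10(125) + 6.25(176) − 5(57) − 161 = 1250 + 1100 − 285 − 161 = 1904 kcal/day.
TEE = 1904 × 1.7 = 3236.8 kcal/day.
Protein energy = 25% × 3236.8 = 809.2 kcal.
Protein = 809.2 ÷ 4 kcal/g = 202.3 g.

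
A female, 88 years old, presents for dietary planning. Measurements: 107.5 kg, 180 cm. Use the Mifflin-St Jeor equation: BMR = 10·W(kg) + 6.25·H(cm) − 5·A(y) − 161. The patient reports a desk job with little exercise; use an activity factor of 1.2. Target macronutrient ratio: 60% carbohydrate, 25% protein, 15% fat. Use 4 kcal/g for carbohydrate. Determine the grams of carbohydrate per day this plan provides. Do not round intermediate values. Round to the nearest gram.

Mifflin-St Jeor (female): BMR = 10(107.5) + 6.25(180) − 5(88) − 161 = 1075 + 1125 − 440 − 161 = 1599 kcal/day.
TEE = 1599 × 1.2 = 1918.8 kcal/day.
Carbohydrate energy = 60% × 1918.8 = 1151.28 kcal.
Carbohydrate = 1151.28 ÷ 4 kcal/g = 287.82 g.

288 g/day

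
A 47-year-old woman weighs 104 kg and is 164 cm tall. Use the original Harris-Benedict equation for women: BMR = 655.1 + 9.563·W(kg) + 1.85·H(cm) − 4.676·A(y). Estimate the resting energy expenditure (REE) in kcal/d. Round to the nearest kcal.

Harris-Benedict: BMR = 655.1 + 9.563(104) + 1.85(164) − 4.676(47) = 1733.28 kcal/day.

1733 kcal/d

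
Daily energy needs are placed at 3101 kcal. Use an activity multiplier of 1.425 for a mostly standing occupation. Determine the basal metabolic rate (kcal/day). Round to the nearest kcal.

2176 kcal/day

BMR = TEE ÷ activity factor = 3101 ÷ 1.425 = 2176.1404 kcal/day.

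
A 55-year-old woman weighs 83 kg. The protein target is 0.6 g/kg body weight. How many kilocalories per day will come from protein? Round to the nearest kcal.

Protein = 0.6 g/kg × 83 kg = 49.8 g/day.
Protein energy = 49.8 g × 4 kcal/g = 199.2 kcal/day.

199 kcal/day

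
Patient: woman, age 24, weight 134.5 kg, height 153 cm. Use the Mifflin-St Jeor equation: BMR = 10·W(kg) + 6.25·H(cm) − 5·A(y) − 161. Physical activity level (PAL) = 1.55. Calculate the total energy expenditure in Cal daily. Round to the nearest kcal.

3131 Cal daily

Mifflin-St Jeor (female): BMR = 10(134.5) + 6.25(153) − 5(24) − 161 = 1345 + 956.25 − 120 − 161 = 2020.25 kcal/day.
TEE = BMR × activity factor = 2020.25 × 1.55 = 3131.3875 kcal/day.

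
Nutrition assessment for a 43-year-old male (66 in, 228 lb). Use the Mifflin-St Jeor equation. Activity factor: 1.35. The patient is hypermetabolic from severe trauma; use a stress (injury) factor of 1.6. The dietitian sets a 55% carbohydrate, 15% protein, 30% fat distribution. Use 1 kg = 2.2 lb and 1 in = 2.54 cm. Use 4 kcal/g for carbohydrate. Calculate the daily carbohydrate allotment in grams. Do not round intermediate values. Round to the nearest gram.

557 g/day

Convert to metric: weight = 228 ÷ 2.2 = 103.6364 kg; height = 66 × 2.54 = 167.64 cm.
Mifflin-St Jeor (male): BMR = 10(103.6364) + 6.25(167.64) − 5(43) + 5 = 1036.3636 + 1047.75 − 215 + 5 = 1874.1136 kcal/day.
TEE = 1874.1136 × 1.35 = 2530.0534 kcal/day.
With stress factor 1.6: 2530.0534 × 1.6 = 4048.0855 kcal/day.
Carbohydrate energy = 55% × 4048.0855 = 2226.447 kcal.
Carbohydrate = 2226.447 ÷ 4 kcal/g = 556.6118 g.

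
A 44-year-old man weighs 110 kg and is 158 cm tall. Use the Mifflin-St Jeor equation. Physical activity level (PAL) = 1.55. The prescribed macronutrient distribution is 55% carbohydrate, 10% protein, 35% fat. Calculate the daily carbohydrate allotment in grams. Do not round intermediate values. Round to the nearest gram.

399 g/day

Mifflin-St Jeor (male): BMR = 10(110) + 6.25(158) − 5(44) + 5 = 1100 + 987.5 − 220 + 5 = 1872.5 kcal/day.
TEE = 1872.5 × 1.55 = 2902.375 kcal/day.
Carbohydrate energy = 55% × 2902.375 = 1596.3063 kcal.
Carbohydrate = 1596.3063 ÷ 4 kcal/g = 399.0766 g.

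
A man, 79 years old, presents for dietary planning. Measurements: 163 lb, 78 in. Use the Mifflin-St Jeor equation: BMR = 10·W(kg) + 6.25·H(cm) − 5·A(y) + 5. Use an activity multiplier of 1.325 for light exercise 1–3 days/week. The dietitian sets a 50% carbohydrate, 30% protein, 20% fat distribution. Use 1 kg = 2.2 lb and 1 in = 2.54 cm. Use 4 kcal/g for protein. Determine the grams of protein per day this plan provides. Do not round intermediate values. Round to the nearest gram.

158 g/day

Convert to metric: weight = 163 ÷ 2.2 = 74.0909 kg; height = 78 × 2.54 = 198.12 cm.
Mifflin-St Jeor (male): BMR = 10(74.0909) + 6.25(198.12) − 5(79) + 5 = 740.9091 + 1238.25 − 395 + 5 = 1589.1591 kcal/day.
TEE = 1589.1591 × 1.325 = 2105.6358 kcal/day.
Protein energy = 30% × 2105.6358 = 631.6907 kcal.
Protein = 631.6907 ÷ 4 kcal/g = 157.9227 g.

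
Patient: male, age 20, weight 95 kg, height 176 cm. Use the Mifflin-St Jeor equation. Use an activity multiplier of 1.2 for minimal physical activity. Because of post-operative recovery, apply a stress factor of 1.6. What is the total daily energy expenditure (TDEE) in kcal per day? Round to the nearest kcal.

Mifflin-St Jeor (male): BMR = 10(95) + 6.25(176) − 5(20) + 5 = 950 + 1100 − 100 + 5 = 1955 kcal/day.
TEE = BMR × activity factor = 1955 × 1.2 = 2346 kcal/day.
Apply stress factor: 2346 × 1.6 = 3753.6 kcal/day.

3754 kcal per day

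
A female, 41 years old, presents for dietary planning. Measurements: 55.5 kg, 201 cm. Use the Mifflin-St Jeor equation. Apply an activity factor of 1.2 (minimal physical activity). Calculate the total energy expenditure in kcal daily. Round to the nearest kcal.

1734 kcal daily

Mifflin-St Jeor (female): BMR = 10(55.5) + 6.25(201) − 5(41) − 161 = 555 + 1256.25 − 205 − 161 = 1445.25 kcal/day.
TEE = BMR × activity factor = 1445.25 × 1.2 = 1734.3 kcal/day.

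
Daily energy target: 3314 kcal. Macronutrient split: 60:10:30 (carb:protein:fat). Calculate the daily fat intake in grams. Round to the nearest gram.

110 g/day

Fat energy = 30% × 3314 = 994.2 kcal.
At 9 kcal/g: 994.2 ÷ 9 = 110.4667 g.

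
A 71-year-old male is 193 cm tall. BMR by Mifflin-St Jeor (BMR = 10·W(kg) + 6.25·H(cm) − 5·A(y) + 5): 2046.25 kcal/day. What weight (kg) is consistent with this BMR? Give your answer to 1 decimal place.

119.0 kg

2046.25 = 10·W + 6.25(193) − 5(71) + 5
10·W = 2046.25 − 856.25 = 1190, so W = 119 kg.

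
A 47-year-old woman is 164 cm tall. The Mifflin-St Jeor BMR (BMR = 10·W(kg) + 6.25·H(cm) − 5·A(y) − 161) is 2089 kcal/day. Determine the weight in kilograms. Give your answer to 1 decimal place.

146.0 kg

2089 = 10·W + 6.25(164) − 5(47) − 161
10·W = 2089 − 629 = 1460, so W = 146 kg.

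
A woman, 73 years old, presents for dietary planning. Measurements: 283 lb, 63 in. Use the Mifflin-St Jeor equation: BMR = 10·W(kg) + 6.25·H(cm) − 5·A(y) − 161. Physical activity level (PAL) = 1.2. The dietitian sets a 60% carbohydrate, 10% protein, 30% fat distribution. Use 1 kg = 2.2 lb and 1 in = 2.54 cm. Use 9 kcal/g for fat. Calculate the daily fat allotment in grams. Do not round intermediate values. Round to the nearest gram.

70 g/day

Convert to metric: weight = 283 ÷ 2.2 = 128.6364 kg; height = 63 × 2.54 = 160.02 cm.
Mifflin-St Jeor (female): BMR = 10(128.6364) + 6.25(160.02) − 5(73) − 161 = 1286.3636 + 1000.125 − 365 − 161 = 1760.4886 kcal/day.
TEE = 1760.4886 × 1.2 = 2112.5864 kcal/day.
Fat energy = 30% × 2112.5864 = 633.7759 kcal.
Fat = 633.7759 ÷ 9 kcal/g = 70.4195 g.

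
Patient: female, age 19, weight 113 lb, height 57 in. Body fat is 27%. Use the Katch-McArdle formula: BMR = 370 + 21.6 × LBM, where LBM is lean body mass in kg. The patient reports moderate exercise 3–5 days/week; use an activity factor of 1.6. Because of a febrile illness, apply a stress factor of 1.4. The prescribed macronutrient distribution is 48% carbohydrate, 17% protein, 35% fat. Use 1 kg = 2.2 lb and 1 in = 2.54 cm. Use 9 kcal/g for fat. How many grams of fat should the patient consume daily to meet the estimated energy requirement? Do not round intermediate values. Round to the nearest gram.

Convert to metric: weight = 113 ÷ 2.2 = 51.3636 kg; height = 57 × 2.54 = 144.78 cm.
LBM = 51.3636 × (1 − 0.27) = 37.4955 kg. Katch-McArdle: BMR = 370 + 21.6 × 37.4955 = 1179.9018 kcal/day.
TEE = 1179.9018 × 1.6 = 1887.8429 kcal/day.
With stress factor 1.4: 1887.8429 × 1.4 = 2642.9801 kcal/day.
Fat energy = 35% × 2642.9801 = 925.043 kcal.
Fat = 925.043 ÷ 9 kcal/g = 102.7826 g.

103 g/day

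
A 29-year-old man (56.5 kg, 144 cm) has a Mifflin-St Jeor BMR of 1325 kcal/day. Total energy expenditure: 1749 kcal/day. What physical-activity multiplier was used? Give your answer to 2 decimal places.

Activity factor = TEE ÷ BMR = 1749 ÷ 1325 = 1.32.

1.32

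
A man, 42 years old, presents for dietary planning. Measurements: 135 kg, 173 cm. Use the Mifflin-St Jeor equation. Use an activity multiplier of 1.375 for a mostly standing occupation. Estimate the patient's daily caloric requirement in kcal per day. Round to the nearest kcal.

3061 kcal per day

Mifflin-St Jeor (male): BMR = 10(135) + 6.25(173) − 5(42) + 5 = 1350 + 1081.25 − 210 + 5 = 2226.25 kcal/day.
TEE = BMR × activity factor = 2226.25 × 1.375 = 3061.0938 kcal/day.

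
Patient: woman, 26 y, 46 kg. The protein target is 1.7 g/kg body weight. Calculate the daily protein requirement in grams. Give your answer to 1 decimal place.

78.2 g/day

Protein = 1.7 g/kg × 46 kg = 78.2 g/day.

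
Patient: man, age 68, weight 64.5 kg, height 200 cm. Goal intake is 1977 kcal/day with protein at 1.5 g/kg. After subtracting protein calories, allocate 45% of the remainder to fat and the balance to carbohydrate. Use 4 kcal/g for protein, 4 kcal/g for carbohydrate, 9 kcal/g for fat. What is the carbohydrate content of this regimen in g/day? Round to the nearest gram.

219 g/day

Protein = 1.5 × 64.5 = 96.75 g → 96.75 × 4 = 387 kcal.
Non-protein calories = 1977 − 387 = 1590 kcal.
Fat: 45% × 1590 = 715.5 kcal; carbohydrate: 874.5 kcal.
Carbohydrate: 874.5 kcal ÷ 4 kcal/g = 218.625 g.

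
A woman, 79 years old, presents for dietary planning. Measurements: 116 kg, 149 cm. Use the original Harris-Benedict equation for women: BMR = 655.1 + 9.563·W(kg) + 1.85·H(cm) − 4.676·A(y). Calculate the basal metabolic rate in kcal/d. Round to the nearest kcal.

Harris-Benedict: BMR = 655.1 + 9.563(116) + 1.85(149) − 4.676(79) = 1670.654 kcal/day.

1671 kcal/d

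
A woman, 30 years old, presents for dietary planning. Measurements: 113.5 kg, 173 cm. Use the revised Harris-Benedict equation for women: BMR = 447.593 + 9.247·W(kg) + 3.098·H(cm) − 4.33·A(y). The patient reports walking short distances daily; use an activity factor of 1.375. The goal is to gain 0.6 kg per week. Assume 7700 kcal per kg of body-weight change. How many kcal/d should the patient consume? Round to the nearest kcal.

3277 kcal/d

Harris-Benedict: BMR = 447.593 + 9.247(113.5) + 3.098(173) − 4.33(30) = 1903.1815 kcal/day.
TEE = 1903.1815 × 1.375 = 2616.8746 kcal/day.
Required daily surplus = 0.6 × 7700 ÷ 7 = 660 kcal/day.
Target intake = 2616.8746 + 660 = 3276.8746 kcal/day.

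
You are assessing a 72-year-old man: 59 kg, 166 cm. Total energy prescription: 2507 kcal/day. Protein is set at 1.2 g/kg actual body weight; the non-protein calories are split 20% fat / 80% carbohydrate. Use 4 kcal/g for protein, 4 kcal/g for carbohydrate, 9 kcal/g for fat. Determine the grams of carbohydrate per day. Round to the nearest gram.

445 g/day

Protein = 1.2 × 59 = 70.8 g → 70.8 × 4 = 283.2 kcal.
Non-protein calories = 2507 − 283.2 = 2223.8 kcal.
Fat: 20% × 2223.8 = 444.76 kcal; carbohydrate: 1779.04 kcal.
Carbohydrate: 1779.04 kcal ÷ 4 kcal/g = 444.76 g.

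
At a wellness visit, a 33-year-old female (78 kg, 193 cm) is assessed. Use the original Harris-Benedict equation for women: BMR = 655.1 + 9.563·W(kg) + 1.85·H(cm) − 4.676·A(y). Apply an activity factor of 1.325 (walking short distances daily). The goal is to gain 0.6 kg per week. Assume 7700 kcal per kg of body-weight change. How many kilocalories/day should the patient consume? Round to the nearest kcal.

2785 kilocalories/day

Harris-Benedict: BMR = 655.1 + 9.563(78) + 1.85(193) − 4.676(33) = 1603.756 kcal/day.
TEE = 1603.756 × 1.325 = 2124.9767 kcal/day.
Required daily surplus = 0.6 × 7700 ÷ 7 = 660 kcal/day.
Target intake = 2124.9767 + 660 = 2784.9767 kcal/day.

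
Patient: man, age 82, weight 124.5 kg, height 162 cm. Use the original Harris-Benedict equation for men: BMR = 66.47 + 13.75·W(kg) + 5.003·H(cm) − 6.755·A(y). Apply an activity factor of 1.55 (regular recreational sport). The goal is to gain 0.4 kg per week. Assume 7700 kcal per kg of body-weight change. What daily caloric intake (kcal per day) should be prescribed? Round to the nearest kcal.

3594 kcal per day

Harris-Benedict: BMR = 66.47 + 13.75(124.5) + 5.003(162) − 6.755(82) = 2034.921 kcal/day.
TEE = 2034.921 × 1.55 = 3154.1276 kcal/day.
Required daily surplus = 0.4 × 7700 ÷ 7 = 440 kcal/day.
Target intake = 3154.1276 + 440 = 3594.1276 kcal/day.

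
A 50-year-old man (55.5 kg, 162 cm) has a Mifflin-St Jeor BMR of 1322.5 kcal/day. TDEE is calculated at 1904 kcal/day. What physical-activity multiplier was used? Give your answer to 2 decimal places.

1.44

Activity factor = TEE ÷ BMR = 1904 ÷ 1322.5 = 1.44.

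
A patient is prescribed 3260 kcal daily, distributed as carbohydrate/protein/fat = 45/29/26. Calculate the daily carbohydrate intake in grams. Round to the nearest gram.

Carbohydrate energy = 45% × 3260 = 1467 kcal.
At 4 kcal/g: 1467 ÷ 4 = 366.75 g.

367 g/day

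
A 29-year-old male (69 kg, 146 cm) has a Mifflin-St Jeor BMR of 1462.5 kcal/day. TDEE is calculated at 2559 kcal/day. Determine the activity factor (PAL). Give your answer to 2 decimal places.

Activity factor = TEE ÷ BMR = 2559 ÷ 1462.5 = 1.75.

1.75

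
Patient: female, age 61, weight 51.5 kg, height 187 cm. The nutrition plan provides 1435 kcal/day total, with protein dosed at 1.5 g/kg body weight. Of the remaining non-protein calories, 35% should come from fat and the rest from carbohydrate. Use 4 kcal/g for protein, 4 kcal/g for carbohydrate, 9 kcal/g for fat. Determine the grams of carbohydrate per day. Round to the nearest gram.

Protein = 1.5 × 51.5 = 77.25 g → 77.25 × 4 = 309 kcal.
Non-protein calories = 1435 − 309 = 1126 kcal.
Fat: 35% × 1126 = 394.1 kcal; carbohydrate: 731.9 kcal.
Carbohydrate: 731.9 kcal ÷ 4 kcal/g = 182.975 g.

183 g/day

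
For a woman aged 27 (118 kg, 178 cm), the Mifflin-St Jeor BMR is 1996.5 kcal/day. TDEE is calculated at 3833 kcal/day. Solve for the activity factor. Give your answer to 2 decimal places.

Activity factor = TEE ÷ BMR = 3833 ÷ 1996.5 = 1.92.

1.92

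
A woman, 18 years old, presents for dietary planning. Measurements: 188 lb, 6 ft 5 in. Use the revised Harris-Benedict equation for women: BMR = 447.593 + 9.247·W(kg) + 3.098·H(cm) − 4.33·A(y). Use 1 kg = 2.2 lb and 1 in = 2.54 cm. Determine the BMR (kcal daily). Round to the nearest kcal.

Convert to metric: weight = 188 ÷ 2.2 = 85.4545 kg; height = (6×12 + 5) × 2.54 = 77 × 2.54 = 195.58 cm.
Harris-Benedict: BMR = 447.593 + 9.247(85.4545) + 3.098(195.58) − 4.33(18) = 1765.758 kcal/day.

1766 kcal daily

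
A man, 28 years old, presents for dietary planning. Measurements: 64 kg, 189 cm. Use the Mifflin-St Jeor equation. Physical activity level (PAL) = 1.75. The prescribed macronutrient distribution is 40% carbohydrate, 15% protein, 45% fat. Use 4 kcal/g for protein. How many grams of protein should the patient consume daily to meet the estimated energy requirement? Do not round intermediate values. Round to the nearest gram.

Mifflin-St Jeor (male): BMR = 10(64) + 6.25(189) − 5(28) + 5 = 640 + 1181.25 − 140 + 5 = 1686.25 kcal/day.
TEE = 1686.25 × 1.75 = 2950.9375 kcal/day.
Protein energy = 15% × 2950.9375 = 442.6406 kcal.
Protein = 442.6406 ÷ 4 kcal/g = 110.6602 g.

111 g/day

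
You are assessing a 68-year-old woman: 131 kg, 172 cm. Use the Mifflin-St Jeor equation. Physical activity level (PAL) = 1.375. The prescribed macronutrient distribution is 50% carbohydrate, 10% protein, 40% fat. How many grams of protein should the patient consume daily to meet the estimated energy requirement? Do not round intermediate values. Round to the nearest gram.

65 g/day

Mifflin-St Jeor (female): BMR = 10(131) + 6.25(172) − 5(68) − 161 = 1310 + 1075 − 340 − 161 = 1884 kcal/day.
TEE = 1884 × 1.375 = 2590.5 kcal/day.
Protein energy = 10% × 2590.5 = 259.05 kcal.
Protein = 259.05 ÷ 4 kcal/g = 64.7625 g.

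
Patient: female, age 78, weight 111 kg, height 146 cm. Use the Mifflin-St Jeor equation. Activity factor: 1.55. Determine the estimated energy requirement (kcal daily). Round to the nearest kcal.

Mifflin-St Jeor (female): BMR = 10(111) + 6.25(146) − 5(78) − 161 = 1110 + 912.5 − 390 − 161 = 1471.5 kcal/day.
TEE = BMR × activity factor = 1471.5 × 1.55 = 2280.825 kcal/day.

2281 kcal daily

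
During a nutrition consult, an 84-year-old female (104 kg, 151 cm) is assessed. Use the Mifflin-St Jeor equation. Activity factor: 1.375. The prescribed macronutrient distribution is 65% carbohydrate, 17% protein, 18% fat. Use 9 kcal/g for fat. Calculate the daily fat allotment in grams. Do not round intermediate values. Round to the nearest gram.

39 g/day

Mifflin-St Jeor (female): BMR = 10(104) + 6.25(151) − 5(84) − 161 = 1040 + 943.75 − 420 − 161 = 1402.75 kcal/day.
TEE = 1402.75 × 1.375 = 1928.7813 kcal/day.
Fat energy = 18% × 1928.7813 = 347.1806 kcal.
Fat = 347.1806 ÷ 9 kcal/g = 38.5756 g.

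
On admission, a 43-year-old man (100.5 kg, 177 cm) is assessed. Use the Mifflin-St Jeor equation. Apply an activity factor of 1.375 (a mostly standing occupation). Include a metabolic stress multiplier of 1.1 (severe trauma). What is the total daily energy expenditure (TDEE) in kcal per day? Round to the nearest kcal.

Mifflin-St Jeor (male): BMR = 10(100.5) + 6.25(177) − 5(43) + 5 = 1005 + 1106.25 − 215 + 5 = 1901.25 kcal/day.
TEE = BMR × activity factor = 1901.25 × 1.375 = 2614.2188 kcal/day.
Apply stress factor: 2614.2188 × 1.1 = 2875.6406 kcal/day.

2876 kcal per day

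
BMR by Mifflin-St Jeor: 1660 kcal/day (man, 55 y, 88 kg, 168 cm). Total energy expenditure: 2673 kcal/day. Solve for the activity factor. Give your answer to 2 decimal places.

Activity factor = TEE ÷ BMR = 2673 ÷ 1660 = 1.61.

1.61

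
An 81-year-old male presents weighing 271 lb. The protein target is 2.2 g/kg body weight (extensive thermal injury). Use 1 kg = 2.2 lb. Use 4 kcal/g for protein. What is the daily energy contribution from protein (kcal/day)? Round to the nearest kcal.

1084 kcal/day

Weight in kg = 271 ÷ 2.2 = 123.1818 kg.
Protein = 2.2 g/kg × 123.1818 kg = 271 g/day.
Protein energy = 271 g × 4 kcal/g = 1084 kcal/day.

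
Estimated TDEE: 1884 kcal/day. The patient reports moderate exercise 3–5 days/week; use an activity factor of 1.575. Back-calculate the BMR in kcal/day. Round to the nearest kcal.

BMR = TEE ÷ activity factor = 1884 ÷ 1.575 = 1196.1905 kcal/day.

1196 kcal/day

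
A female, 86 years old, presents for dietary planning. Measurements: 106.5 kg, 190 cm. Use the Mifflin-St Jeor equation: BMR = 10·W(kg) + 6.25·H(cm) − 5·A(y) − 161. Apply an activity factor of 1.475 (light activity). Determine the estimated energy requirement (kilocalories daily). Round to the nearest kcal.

Mifflin-St Jeor (female): BMR = 10(106.5) + 6.25(190) − 5(86) − 161 = 1065 + 1187.5 − 430 − 161 = 1661.5 kcal/day.
TEE = BMR × activity factor = 1661.5 × 1.475 = 2450.7125 kcal/day.

2451 kilocalories daily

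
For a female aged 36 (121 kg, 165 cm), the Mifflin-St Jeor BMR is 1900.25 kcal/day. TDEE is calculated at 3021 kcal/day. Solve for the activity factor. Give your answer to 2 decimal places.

1.59

Activity factor = TEE ÷ BMR = 3021 ÷ 1900.25 = 1.59.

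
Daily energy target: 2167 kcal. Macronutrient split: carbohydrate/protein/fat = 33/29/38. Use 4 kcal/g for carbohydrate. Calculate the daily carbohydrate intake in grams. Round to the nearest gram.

Carbohydrate energy = 33% × 2167 = 715.11 kcal.
At 4 kcal/g: 715.11 ÷ 4 = 178.7775 g.

179 g/day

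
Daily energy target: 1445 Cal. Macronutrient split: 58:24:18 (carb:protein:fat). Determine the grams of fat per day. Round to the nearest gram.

Fat energy = 18% × 1445 = 260.1 kcal.
At 9 kcal/g: 260.1 ÷ 9 = 28.9 g.

29 g/day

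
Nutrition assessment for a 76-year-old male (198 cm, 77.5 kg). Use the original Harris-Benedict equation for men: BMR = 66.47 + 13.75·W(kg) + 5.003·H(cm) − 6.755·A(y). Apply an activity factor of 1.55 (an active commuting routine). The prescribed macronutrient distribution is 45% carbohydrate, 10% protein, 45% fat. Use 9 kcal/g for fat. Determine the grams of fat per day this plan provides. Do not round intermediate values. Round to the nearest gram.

125 g/day

Harris-Benedict: BMR = 66.47 + 13.75(77.5) + 5.003(198) − 6.755(76) = 1609.309 kcal/day.
TEE = 1609.309 × 1.55 = 2494.429 kcal/day.
Fat energy = 45% × 2494.429 = 1122.493 kcal.
Fat = 1122.493 ÷ 9 kcal/g = 124.7214 g.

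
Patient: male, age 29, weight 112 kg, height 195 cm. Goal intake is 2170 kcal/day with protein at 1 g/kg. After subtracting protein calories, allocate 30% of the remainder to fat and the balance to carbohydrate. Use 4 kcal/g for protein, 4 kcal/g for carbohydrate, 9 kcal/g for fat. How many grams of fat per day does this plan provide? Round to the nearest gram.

Protein = 1 × 112 = 112 g → 112 × 4 = 448 kcal.
Non-protein calories = 2170 − 448 = 1722 kcal.
Fat: 30% × 1722 = 516.6 kcal; carbohydrate: 1205.4 kcal.
Fat: 516.6 kcal ÷ 9 kcal/g = 57.4 g.

57 g/day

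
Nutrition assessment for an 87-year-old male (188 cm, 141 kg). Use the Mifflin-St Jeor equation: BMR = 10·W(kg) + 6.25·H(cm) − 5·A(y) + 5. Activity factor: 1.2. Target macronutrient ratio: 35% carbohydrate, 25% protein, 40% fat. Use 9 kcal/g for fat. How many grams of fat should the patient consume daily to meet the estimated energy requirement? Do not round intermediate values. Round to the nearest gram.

Mifflin-St Jeor (male): BMR = 10(141) + 6.25(188) − 5(87) + 5 = 1410 + 1175 − 435 + 5 = 2155 kcal/day.
TEE = 2155 × 1.2 = 2586 kcal/day.
Fat energy = 40% × 2586 = 1034.4 kcal.
Fat = 1034.4 ÷ 9 kcal/g = 114.9333 g.

115 g/day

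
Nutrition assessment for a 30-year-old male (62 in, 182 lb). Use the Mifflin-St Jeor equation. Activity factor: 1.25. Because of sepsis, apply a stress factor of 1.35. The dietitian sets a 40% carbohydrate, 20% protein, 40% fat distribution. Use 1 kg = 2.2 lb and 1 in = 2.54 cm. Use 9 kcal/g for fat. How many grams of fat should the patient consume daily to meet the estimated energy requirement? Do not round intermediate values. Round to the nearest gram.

125 g/day

Convert to metric: weight = 182 ÷ 2.2 = 82.7273 kg; height = 62 × 2.54 = 157.48 cm.
Mifflin-St Jeor (male): BMR = 10(82.7273) + 6.25(157.48) − 5(30) + 5 = 827.2727 + 984.25 − 150 + 5 = 1666.5227 kcal/day.
TEE = 1666.5227 × 1.25 = 2083.1534 kcal/day.
With stress factor 1.35: 2083.1534 × 1.35 = 2812.2571 kcal/day.
Fat energy = 40% × 2812.2571 = 1124.9028 kcal.
Fat = 1124.9028 ÷ 9 kcal/g = 124.9892 g.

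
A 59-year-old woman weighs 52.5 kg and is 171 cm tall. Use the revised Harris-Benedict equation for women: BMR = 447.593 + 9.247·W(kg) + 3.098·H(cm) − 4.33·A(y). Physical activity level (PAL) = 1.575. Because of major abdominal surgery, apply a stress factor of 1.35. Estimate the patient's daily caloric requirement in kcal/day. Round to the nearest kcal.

2567 kcal/day

Harris-Benedict: BMR = 447.593 + 9.247(52.5) + 3.098(171) − 4.33(59) = 1207.3485 kcal/day.
TEE = BMR × activity factor = 1207.3485 × 1.575 = 1901.5739 kcal/day.
Apply stress factor: 1901.5739 × 1.35 = 2567.1247 kcal/day.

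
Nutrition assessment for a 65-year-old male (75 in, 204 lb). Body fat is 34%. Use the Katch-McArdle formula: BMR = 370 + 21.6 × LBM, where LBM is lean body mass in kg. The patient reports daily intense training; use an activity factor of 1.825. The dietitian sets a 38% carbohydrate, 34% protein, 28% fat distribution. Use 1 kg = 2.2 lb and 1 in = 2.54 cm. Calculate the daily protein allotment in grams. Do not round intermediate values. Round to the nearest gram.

262 g/day

Convert to metric: weight = 204 ÷ 2.2 = 92.7273 kg; height = 75 × 2.54 = 190.5 cm.
LBM = 92.7273 × (1 − 0.34) = 61.2 kg. Katch-McArdle: BMR = 370 + 21.6 × 61.2 = 1691.92 kcal/day.
TEE = 1691.92 × 1.825 = 3087.754 kcal/day.
Protein energy = 34% × 3087.754 = 1049.8364 kcal.
Protein = 1049.8364 ÷ 4 kcal/g = 262.4591 g.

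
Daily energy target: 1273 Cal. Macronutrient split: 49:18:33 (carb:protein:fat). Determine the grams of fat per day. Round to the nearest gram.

Fat energy = 33% × 1273 = 420.09 kcal.
At 9 kcal/g: 420.09 ÷ 9 = 46.6767 g.

47 g/day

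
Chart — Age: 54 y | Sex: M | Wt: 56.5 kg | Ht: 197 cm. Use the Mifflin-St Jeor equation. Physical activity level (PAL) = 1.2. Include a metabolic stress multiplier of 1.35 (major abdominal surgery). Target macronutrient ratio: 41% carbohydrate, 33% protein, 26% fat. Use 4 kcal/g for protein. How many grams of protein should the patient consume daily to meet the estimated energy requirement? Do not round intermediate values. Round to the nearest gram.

Mifflin-St Jeor (male): BMR = 10(56.5) + 6.25(197) − 5(54) + 5 = 565 + 1231.25 − 270 + 5 = 1531.25 kcal/day.
TEE = 1531.25 × 1.2 = 1837.5 kcal/day.
With stress factor 1.35: 1837.5 × 1.35 = 2480.625 kcal/day.
Protein energy = 33% × 2480.625 = 818.6063 kcal.
Protein = 818.6063 ÷ 4 kcal/g = 204.6516 g.

205 g/day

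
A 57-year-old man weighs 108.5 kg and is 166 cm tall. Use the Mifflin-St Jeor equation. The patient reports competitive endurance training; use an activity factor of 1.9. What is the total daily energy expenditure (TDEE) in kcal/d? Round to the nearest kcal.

3501 kcal/d

Mifflin-St Jeor (male): BMR = 10(108.5) + 6.25(166) − 5(57) + 5 = 1085 + 1037.5 − 285 + 5 = 1842.5 kcal/day.
TEE = BMR × activity factor = 1842.5 × 1.9 = 3500.75 kcal/day.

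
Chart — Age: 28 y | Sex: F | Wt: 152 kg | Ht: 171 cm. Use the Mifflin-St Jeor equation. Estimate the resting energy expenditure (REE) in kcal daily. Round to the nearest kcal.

2288 kcal daily

Mifflin-St Jeor (female): BMR = 10(152) + 6.25(171) − 5(28) − 161 = 1520 + 1068.75 − 140 − 161 = 2287.75 kcal/day.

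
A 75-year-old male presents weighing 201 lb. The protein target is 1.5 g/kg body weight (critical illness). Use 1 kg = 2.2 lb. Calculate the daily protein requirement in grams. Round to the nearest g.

Weight in kg = 201 ÷ 2.2 = 91.3636 kg.
Protein = 1.5 g/kg × 91.3636 kg = 137.0455 g/day.

137 g/day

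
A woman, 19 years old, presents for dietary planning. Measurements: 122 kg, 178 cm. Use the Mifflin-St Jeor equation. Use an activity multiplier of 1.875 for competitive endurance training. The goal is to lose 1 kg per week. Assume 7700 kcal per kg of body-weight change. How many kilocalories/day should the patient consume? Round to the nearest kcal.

Mifflin-St Jeor (female): BMR = 10(122) + 6.25(178) − 5(19) − 161 = 1220 + 1112.5 − 95 − 161 = 2076.5 kcal/day.
TEE = 2076.5 × 1.875 = 3893.4375 kcal/day.
Required daily deficit = 1 × 7700 ÷ 7 = 1100 kcal/day.
Target intake = 3893.4375 − 1100 = 2793.4375 kcal/day.

2793 kilocalories/day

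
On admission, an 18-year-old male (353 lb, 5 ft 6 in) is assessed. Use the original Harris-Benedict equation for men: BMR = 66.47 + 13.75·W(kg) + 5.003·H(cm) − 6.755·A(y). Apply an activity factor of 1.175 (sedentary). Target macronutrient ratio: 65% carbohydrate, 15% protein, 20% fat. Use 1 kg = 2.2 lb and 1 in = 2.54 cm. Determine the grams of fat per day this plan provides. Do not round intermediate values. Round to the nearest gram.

78 g/day

Convert to metric: weight = 353 ÷ 2.2 = 160.4545 kg; height = (5×12 + 6) × 2.54 = 66 × 2.54 = 167.64 cm.
Harris-Benedict: BMR = 66.47 + 13.75(160.4545) + 5.003(167.64) − 6.755(18) = 2989.8329 kcal/day.
TEE = 2989.8329 × 1.175 = 3513.0537 kcal/day.
Fat energy = 20% × 3513.0537 = 702.6107 kcal.
Fat = 702.6107 ÷ 9 kcal/g = 78.0679 g.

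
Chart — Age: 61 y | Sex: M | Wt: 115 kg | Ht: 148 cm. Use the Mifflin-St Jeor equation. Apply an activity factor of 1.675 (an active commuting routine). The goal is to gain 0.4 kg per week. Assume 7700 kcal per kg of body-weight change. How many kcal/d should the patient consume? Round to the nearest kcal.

Mifflin-St Jeor (male): BMR = 10(115) + 6.25(148) − 5(61) + 5 = 1150 + 925 − 305 + 5 = 1775 kcal/day.
TEE = 1775 × 1.675 = 2973.125 kcal/day.
Required daily surplus = 0.4 × 7700 ÷ 7 = 440 kcal/day.
Target intake = 2973.125 + 440 = 3413.125 kcal/day.

3413 kcal/d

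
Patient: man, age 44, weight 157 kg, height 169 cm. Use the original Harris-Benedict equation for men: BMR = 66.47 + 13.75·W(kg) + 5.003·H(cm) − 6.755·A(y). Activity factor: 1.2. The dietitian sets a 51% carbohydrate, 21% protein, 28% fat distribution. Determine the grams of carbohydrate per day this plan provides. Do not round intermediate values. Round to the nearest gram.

Harris-Benedict: BMR = 66.47 + 13.75(157) + 5.003(169) − 6.755(44) = 2773.507 kcal/day.
TEE = 2773.507 × 1.2 = 3328.2084 kcal/day.
Carbohydrate energy = 51% × 3328.2084 = 1697.3863 kcal.
Carbohydrate = 1697.3863 ÷ 4 kcal/g = 424.3466 g.

424 g/day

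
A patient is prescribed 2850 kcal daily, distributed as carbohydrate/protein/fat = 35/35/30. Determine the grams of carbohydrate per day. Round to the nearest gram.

249 g/day

Carbohydrate energy = 35% × 2850 = 997.5 kcal.
At 4 kcal/g: 997.5 ÷ 4 = 249.375 g.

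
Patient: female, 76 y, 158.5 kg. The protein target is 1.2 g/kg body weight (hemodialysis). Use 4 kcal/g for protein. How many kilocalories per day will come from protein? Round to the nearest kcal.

761 kcal/day

Protein = 1.2 g/kg × 158.5 kg = 190.2 g/day.
Protein energy = 190.2 g × 4 kcal/g = 760.8 kcal/day.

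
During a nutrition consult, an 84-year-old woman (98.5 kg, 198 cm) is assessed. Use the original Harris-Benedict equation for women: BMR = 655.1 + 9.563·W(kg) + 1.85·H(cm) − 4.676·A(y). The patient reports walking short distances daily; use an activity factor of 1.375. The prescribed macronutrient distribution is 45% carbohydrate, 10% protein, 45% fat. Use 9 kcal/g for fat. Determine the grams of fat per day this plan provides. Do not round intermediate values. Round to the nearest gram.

Harris-Benedict: BMR = 655.1 + 9.563(98.5) + 1.85(198) − 4.676(84) = 1570.5715 kcal/day.
TEE = 1570.5715 × 1.375 = 2159.5358 kcal/day.
Fat energy = 45% × 2159.5358 = 971.7911 kcal.
Fat = 971.7911 ÷ 9 kcal/g = 107.9768 g.

108 g/day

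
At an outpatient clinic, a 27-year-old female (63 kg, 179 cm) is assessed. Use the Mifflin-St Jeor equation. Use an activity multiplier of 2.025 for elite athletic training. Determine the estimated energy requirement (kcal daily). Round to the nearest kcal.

2942 kcal daily

Mifflin-St Jeor (female): BMR = 10(63) + 6.25(179) − 5(27) − 161 = 630 + 1118.75 − 135 − 161 = 1452.75 kcal/day.
TEE = BMR × activity factor = 1452.75 × 2.025 = 2941.8188 kcal/day.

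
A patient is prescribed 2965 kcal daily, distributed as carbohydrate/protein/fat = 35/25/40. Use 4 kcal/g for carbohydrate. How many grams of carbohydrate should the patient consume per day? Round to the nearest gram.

Carbohydrate energy = 35% × 2965 = 1037.75 kcal.
At 4 kcal/g: 1037.75 ÷ 4 = 259.4375 g.

259 g/day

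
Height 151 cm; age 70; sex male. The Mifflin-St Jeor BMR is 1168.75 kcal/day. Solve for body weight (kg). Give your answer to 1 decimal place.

57.0 kg

1168.75 = 10·W + 6.25(151) − 5(70) + 5
10·W = 1168.75 − 598.75 = 570, so W = 57 kg.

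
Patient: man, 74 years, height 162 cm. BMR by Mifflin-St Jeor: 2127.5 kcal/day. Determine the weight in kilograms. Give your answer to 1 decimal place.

148.0 kg

2127.5 = 10·W + 6.25(162) − 5(74) + 5
10·W = 2127.5 − 647.5 = 1480, so W = 148 kg.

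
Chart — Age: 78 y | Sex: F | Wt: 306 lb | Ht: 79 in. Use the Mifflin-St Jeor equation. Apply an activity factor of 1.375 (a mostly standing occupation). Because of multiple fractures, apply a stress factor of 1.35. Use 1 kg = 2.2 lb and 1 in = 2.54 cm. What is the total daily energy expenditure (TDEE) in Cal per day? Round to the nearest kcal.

3887 Cal per day

Convert to metric: weight = 306 ÷ 2.2 = 139.0909 kg; height = 79 × 2.54 = 200.66 cm.
Mifflin-St Jeor (female): BMR = 10(139.0909) + 6.25(200.66) − 5(78) − 161 = 1390.9091 + 1254.125 − 390 − 161 = 2094.0341 kcal/day.
TEE = BMR × activity factor = 2094.0341 × 1.375 = 2879.2969 kcal/day.
Apply stress factor: 2879.2969 × 1.35 = 3887.0508 kcal/day.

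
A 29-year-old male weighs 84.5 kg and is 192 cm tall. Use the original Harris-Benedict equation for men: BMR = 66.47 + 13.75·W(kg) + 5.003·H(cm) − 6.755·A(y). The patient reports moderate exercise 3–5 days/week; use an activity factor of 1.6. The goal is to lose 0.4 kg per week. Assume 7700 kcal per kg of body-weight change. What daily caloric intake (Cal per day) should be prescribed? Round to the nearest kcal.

Harris-Benedict: BMR = 66.47 + 13.75(84.5) + 5.003(192) − 6.755(29) = 1993.026 kcal/day.
TEE = 1993.026 × 1.6 = 3188.8416 kcal/day.
Required daily deficit = 0.4 × 7700 ÷ 7 = 440 kcal/day.
Target intake = 3188.8416 − 440 = 2748.8416 kcal/day.

2749 Cal per day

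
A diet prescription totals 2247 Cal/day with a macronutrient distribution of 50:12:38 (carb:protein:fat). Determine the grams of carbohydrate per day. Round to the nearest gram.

Carbohydrate energy = 50% × 2247 = 1123.5 kcal.
At 4 kcal/g: 1123.5 ÷ 4 = 280.875 g.

281 g/day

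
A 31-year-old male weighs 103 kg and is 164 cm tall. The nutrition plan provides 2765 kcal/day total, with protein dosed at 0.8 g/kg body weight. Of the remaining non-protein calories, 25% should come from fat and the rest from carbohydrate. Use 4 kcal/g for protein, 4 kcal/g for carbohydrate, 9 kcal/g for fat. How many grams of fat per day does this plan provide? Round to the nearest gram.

68 g/day

Protein = 0.8 × 103 = 82.4 g → 82.4 × 4 = 329.6 kcal.
Non-protein calories = 2765 − 329.6 = 2435.4 kcal.
Fat: 25% × 2435.4 = 608.85 kcal; carbohydrate: 1826.55 kcal.
Fat: 608.85 kcal ÷ 9 kcal/g = 67.65 g.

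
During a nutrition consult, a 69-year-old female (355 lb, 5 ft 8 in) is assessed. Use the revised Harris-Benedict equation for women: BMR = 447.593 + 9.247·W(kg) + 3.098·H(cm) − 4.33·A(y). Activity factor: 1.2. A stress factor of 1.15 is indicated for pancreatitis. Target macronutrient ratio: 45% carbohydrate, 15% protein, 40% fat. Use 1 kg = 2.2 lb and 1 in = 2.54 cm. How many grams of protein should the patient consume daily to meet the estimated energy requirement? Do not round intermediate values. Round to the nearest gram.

Convert to metric: weight = 355 ÷ 2.2 = 161.3636 kg; height = (5×12 + 8) × 2.54 = 68 × 2.54 = 172.72 cm.
Harris-Benedict: BMR = 447.593 + 9.247(161.3636) + 3.098(172.72) − 4.33(69) = 2176.0391 kcal/day.
TEE = 2176.0391 × 1.2 = 2611.2469 kcal/day.
With stress factor 1.15: 2611.2469 × 1.15 = 3002.934 kcal/day.
Protein energy = 15% × 3002.934 = 450.4401 kcal.
Protein = 450.4401 ÷ 4 kcal/g = 112.61 g.

113 g/day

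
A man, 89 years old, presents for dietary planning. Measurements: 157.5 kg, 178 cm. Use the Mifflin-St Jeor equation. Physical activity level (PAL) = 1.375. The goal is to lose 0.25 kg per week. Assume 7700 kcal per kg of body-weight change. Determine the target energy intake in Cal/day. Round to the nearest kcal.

Mifflin-St Jeor (male): BMR = 10(157.5) + 6.25(178) − 5(89) + 5 = 1575 + 1112.5 − 445 + 5 = 2247.5 kcal/day.
TEE = 2247.5 × 1.375 = 3090.3125 kcal/day.
Required daily deficit = 0.25 × 7700 ÷ 7 = 275 kcal/day.
Target intake = 3090.3125 − 275 = 2815.3125 kcal/day.

2815 Cal/day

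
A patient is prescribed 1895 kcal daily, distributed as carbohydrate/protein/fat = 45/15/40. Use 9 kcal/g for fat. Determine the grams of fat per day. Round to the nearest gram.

84 g/day

Fat energy = 40% × 1895 = 758 kcal.
At 9 kcal/g: 758 ÷ 9 = 84.2222 g.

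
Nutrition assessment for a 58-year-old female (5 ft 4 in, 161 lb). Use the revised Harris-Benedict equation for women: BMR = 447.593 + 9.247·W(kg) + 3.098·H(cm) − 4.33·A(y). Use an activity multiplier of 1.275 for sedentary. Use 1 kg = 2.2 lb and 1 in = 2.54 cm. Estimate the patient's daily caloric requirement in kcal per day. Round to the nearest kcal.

1755 kcal per day

Convert to metric: weight = 161 ÷ 2.2 = 73.1818 kg; height = (5×12 + 4) × 2.54 = 64 × 2.54 = 162.56 cm.
Harris-Benedict: BMR = 447.593 + 9.247(73.1818) + 3.098(162.56) − 4.33(58) = 1376.7762 kcal/day.
TEE = BMR × activity factor = 1376.7762 × 1.275 = 1755.3896 kcal/day.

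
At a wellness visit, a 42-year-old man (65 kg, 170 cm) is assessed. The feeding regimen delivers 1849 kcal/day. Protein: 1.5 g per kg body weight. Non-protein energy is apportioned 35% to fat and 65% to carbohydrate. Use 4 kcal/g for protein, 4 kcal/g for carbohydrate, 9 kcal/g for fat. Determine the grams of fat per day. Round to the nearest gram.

57 g/day

Protein = 1.5 × 65 = 97.5 g → 97.5 × 4 = 390 kcal.
Non-protein calories = 1849 − 390 = 1459 kcal.
Fat: 35% × 1459 = 510.65 kcal; carbohydrate: 948.35 kcal.
Fat: 510.65 kcal ÷ 9 kcal/g = 56.7389 g.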